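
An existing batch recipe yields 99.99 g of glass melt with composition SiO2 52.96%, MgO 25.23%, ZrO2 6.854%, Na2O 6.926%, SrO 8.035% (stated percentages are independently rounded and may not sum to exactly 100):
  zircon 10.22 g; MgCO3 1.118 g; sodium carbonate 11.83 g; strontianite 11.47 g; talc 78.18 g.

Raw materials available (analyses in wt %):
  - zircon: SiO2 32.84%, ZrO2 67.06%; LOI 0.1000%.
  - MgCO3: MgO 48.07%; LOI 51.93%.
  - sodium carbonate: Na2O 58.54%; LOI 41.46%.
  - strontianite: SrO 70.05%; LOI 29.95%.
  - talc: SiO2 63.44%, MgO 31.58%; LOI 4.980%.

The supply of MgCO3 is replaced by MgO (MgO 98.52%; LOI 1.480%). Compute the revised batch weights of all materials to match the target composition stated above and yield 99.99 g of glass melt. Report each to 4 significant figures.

Revised batch per 99.99 g glass melt:
  zircon: 10.22 g
  MgO: 0.5457 g
  sodium carbonate: 11.83 g
  strontianite: 11.47 g
  talc: 78.18 g
Total batch = 112.2 g; LOI loss = 12.25 g

All internal work runs at exact precision in all steps; intermediates appear rounded off to 4 significant figures in the printout — exactly one rounding is applied to each reported value — derived quantities, including LOI, yield, the totals, five oxide percentages, glass mass, are computed from the batch weights at 99.99 g of glass in exact precision, precisely as stated by the problem or the answer.
The oxide mass targets at 99.99 g glass melt:
  SiO2: 52.96% × 99.99 = 52.95 g
  MgO: 25.23% × 99.99 = 25.23 g
  ZrO2: 6.854% × 99.99 = 6.853 g
  Na2O: 6.926% × 99.99 = 6.925 g
  SrO: 8.035% × 99.99 = 8.034 g
Oxide-by-oxide audit on the weights just shown, relative to the basis at hand (oxide sums agree with the targets net of answer rounding effects):
  SiO2: 10.22·0.3284 + 78.18·0.6344 = 52.95 g (target 52.95 g)
  MgO: 0.5457·0.9852 + 78.18·0.3158 = 25.23 g (target 25.23 g)
  ZrO2: 10.22·0.6706 = 6.854 g (target 6.853 g)
  Na2O: 11.83·0.5854 = 6.925 g (target 6.925 g)
  SrO: 11.47·0.7005 = 8.035 g (target 8.034 g)
Glass-mass closure: batch total minus LOI = 99.99 g (per-oxide target masses sum to 99.99 g; with the basis standing at 99.99 g — differing by rounding only).
Summing the batch: Σ batch = 112.2 g; Σ batch·LOI gives LOI loss = 12.25 g; glass ÷ batch gives a yield of 89.08%.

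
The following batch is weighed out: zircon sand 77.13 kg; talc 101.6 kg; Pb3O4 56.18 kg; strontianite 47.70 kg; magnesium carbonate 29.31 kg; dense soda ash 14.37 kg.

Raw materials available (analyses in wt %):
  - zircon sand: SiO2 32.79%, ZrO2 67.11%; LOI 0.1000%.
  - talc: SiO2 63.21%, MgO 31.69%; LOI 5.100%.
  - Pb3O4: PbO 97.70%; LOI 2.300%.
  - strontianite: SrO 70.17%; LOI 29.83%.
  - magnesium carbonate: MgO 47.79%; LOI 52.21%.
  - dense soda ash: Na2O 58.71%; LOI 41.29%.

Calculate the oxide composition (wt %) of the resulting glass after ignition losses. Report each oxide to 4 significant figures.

Glass mass = 284.3 kg (batch 326.3 − LOI 42.02).
Composition: Na2O 2.968%, SiO2 31.49%, ZrO2 18.21%, PbO 19.31%, SrO 11.77%, MgO 16.25%

The working math maintains exact precision throughout; working values are displayed with 4-significant-figure rounding across the worked steps — a single rounding yields every reported result — all derived quantities are rebuilt starting from the weights per 284.3 kg of glass at full float precision (the six compositions, totals, the yield, net glass mass, LOI), as quoted within the question or the answer.
Per-oxide mass from batch:
  Na2O: 14.37·0.5871 = 8.437 kg
  SiO2: 77.13·0.3279 + 101.6·0.6321 = 89.51 kg
  ZrO2: 77.13·0.6711 = 51.76 kg
  PbO: 56.18·0.9770 = 54.89 kg
  SrO: 47.70·0.7017 = 33.47 kg
  MgO: 101.6·0.3169 + 29.31·0.4779 = 46.20 kg
LOI: 77.13·0.001000 + 101.6·0.05100 + 56.18·0.02300 + 47.70·0.2983 + 29.31·0.5221 + 14.37·0.4129 = 42.02 kg
Glass = total batch minus LOI = 326.3 − 42.02 = 284.3 kg (consistent with Σ oxide mass)
oxide / glass × 100 gives the wt %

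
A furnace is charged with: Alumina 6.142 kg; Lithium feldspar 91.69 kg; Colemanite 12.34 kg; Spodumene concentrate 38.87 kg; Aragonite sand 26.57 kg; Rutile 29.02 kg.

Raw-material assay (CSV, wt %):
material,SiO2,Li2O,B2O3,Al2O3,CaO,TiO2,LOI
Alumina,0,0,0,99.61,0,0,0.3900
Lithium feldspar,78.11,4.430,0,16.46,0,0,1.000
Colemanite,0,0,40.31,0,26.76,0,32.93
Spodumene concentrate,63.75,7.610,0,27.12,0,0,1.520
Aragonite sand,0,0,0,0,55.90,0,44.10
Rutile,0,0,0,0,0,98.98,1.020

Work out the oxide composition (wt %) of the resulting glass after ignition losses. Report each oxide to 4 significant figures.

Full precision is kept at each step. Mid-chain values are shown, rounded to 4 significant digits, in the printout. Exactly one rounding goes into every reported number — derived quantities (the yield, LOI, the totals, the six compositions, net glass mass) are carried in full float precision from the batch weights per 187.0 kg of glass as they appear in either problem or answer.
Mass of each oxide from the mix:
  SiO2: 91.69·0.7811 + 38.87·0.6375 = 96.40 kg
  Li2O: 91.69·0.04430 + 38.87·0.07610 = 7.020 kg
  B2O3: 12.34·0.4031 = 4.974 kg
  Al2O3: 6.142·0.9961 + 91.69·0.1646 + 38.87·0.2712 = 31.75 kg
  CaO: 12.34·0.2676 + 26.57·0.5590 = 18.15 kg
  TiO2: 29.02·0.9898 = 28.72 kg
LOI: 6.142·0.003900 + 91.69·0.01000 + 12.34·0.3293 + 38.87·0.01520 + 26.57·0.4410 + 29.02·0.01020 = 17.61 kg
Resulting glass, batch − LOI: 204.6 − 17.61 = 187.0 kg (matching Σ of the oxides)
percent share: oxide ÷ glass, ×100

Glass mass = 187.0 kg (batch 204.6 − LOI 17.61).
Composition: SiO2 51.54%, Li2O 3.753%, B2O3 2.660%, Al2O3 16.98%, CaO 9.707%, TiO2 15.36%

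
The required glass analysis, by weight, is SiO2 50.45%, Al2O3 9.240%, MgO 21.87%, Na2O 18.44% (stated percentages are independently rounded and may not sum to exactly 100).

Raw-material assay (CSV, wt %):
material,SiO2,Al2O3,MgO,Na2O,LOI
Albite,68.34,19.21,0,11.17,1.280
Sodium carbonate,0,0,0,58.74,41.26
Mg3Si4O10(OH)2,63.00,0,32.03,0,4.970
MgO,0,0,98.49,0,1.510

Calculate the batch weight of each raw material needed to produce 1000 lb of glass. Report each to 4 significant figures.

The whole derivation holds full precision through the solve. Working values are displayed rounded to four significant digits when written out — each reported value takes exactly one rounding — derived quantities, including the yield, net glass mass, the four compositions, the totals, LOI, are computed using the weight values per 1000 lb of glass in exact precision as given in the question or the answer.
Target oxide masses per 1000 lb glass:
  SiO2: 50.45% × 1000 = 504.5 lb
  Al2O3: 9.240% × 1000 = 92.40 lb
  MgO: 21.87% × 1000 = 218.7 lb
  Na2O: 18.44% × 1000 = 184.4 lb
Oxide-by-oxide audit per the reported batch figures, at the basis given (summed amounts equal target values net of answer rounding effects):
  SiO2: 481.0·0.6834 + 279.0·0.6300 = 504.5 lb (target 504.5 lb)
  Al2O3: 481.0·0.1921 = 92.40 lb (target 92.40 lb)
  MgO: 279.0·0.3203 + 131.3·0.9849 = 218.7 lb (target 218.7 lb)
  Na2O: 481.0·0.1117 + 222.5·0.5874 = 184.4 lb (target 184.4 lb)
Mass balance on the glass: total batch − LOI = 1000 lb (the Σ of target masses is 1000 lb; basis as stated: 1000 lb — rounding explains the deltas).
Batch grand total — Σ batch = 1114 lb; the LOI term Σ batch·LOI equals 113.8 lb; glass ÷ batch gives a yield of 89.78%.

Batch per 1000 lb glass:
  Albite: 481.0 lb
  Sodium carbonate: 222.5 lb
  Mg3Si4O10(OH)2: 279.0 lb
  MgO: 131.3 lb
Total batch = 1114 lb; LOI loss = 113.8 lb; yield = 89.78%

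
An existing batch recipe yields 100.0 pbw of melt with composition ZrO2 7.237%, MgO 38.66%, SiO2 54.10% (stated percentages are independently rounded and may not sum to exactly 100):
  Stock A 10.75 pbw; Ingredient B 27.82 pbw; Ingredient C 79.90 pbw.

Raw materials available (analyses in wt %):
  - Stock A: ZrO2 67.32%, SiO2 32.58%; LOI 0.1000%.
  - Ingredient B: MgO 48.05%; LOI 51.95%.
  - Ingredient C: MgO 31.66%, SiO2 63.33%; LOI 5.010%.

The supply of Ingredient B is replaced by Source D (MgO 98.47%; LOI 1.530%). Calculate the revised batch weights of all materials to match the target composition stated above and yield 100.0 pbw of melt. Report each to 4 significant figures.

Revised batch per 100.0 pbw melt:
  Stock A: 10.75 pbw
  Source D: 13.57 pbw
  Ingredient C: 79.90 pbw
Total batch = 104.2 pbw; LOI loss = 4.221 pbw

Each numeric step carries full float precision at every stage; the intermediate values are shown rounded off to 4 significant figures across the worked steps — each reported value undergoes a single rounding; the derived quantities, which include the yield, the three compositions, LOI, the totals, glass mass, are carried in exact precision, exactly as printed in the question or the answer, from the weighed amounts on 100.0 pbw of glass.
Per-oxide target masses for 100.0 pbw melt:
  ZrO2: 7.237% × 100.0 = 7.237 pbw
  MgO: 38.66% × 100.0 = 38.66 pbw
  SiO2: 54.10% × 100.0 = 54.10 pbw
Mass-balance tally per oxide applying the batch weights above, relative to the basis at hand (delivered sums recover each target inside rounding margins):
  ZrO2: 10.75·0.6732 = 7.237 pbw (target 7.237 pbw)
  MgO: 13.57·0.9847 + 79.90·0.3166 = 38.66 pbw (target 38.66 pbw)
  SiO2: 10.75·0.3258 + 79.90·0.6333 = 54.10 pbw (target 54.10 pbw)
Auditing the glass mass value: the batch minus its LOI: 100.0 pbw (summing oxide targets gives 100.0 pbw; versus the stated basis of 100.0 pbw — a pure rounding effect).
Batch total: Σ batch = 104.2 pbw; LOI removed, Σ of batch·LOI: 4.221 pbw; yield = glass ÷ total batch = 95.95%.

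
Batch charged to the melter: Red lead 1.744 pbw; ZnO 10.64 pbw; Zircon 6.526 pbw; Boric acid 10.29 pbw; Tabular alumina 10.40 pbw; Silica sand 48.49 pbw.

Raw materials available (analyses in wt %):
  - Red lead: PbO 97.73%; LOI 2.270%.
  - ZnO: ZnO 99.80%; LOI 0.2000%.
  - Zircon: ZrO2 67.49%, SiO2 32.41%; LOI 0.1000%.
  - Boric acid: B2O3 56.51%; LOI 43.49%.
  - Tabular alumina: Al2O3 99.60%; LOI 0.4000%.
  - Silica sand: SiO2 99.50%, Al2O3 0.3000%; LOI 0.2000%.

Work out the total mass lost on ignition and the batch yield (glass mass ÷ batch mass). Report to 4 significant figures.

Mid-chain values are shown rounded to four significant figures when written out; all arithmetic maintains full float precision at each step — a single rounding yields every reported result. All derived quantities (ignition loss, the totals, the yield, glass mass, six oxide percentages) are computed from the batch weights per 83.41 pbw of glass in full float precision, as quoted within either problem or answer.
Per-material ignition loss:
  Red lead: 1.744 × 0.02270 = 0.03959 pbw
  ZnO: 10.64 × 0.002000 = 0.02128 pbw
  Zircon: 6.526 × 0.001000 = 0.006526 pbw
  Boric acid: 10.29 × 0.4349 = 4.475 pbw
  Tabular alumina: 10.40 × 0.004000 = 0.04160 pbw
  Silica sand: 48.49 × 0.002000 = 0.09698 pbw
Total LOI = 4.681 pbw
Glass = batch − LOI = 88.09 − 4.681 = 83.41 pbw

LOI loss = 4.681 pbw; glass = 83.41 pbw; yield = 94.69%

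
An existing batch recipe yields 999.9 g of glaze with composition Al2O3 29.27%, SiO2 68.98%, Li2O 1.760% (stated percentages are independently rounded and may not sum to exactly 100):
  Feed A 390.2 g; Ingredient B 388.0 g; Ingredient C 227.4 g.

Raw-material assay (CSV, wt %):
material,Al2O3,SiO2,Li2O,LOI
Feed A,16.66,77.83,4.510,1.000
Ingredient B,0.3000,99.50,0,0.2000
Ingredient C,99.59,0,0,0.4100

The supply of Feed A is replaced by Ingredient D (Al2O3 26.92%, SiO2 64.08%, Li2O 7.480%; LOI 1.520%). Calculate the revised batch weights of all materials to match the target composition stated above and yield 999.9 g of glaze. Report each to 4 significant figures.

Every computation runs at full precision all the way through. Values along the way appear, rounded to four significant digits, when written out; a single rounding finalizes each reported value — all derived quantities are recomputed from the batch weights for 999.9 g of glass in full precision (glass mass, the totals, LOI, the yield, three oxide percentages) as given in the problem or the answer.
Per-oxide target masses for 999.9 g glaze:
  Al2O3: 29.27% × 999.9 = 292.7 g
  SiO2: 68.98% × 999.9 = 689.7 g
  Li2O: 1.760% × 999.9 = 17.60 g
Sums-versus-targets review per the reported batch figures, for the quoted basis mass (sum by sum, the targets are met exact up to rounding of places):
  Al2O3: 235.3·0.2692 + 541.7·0.003000 + 228.6·0.9959 = 292.6 g (target 292.7 g)
  SiO2: 235.3·0.6408 + 541.7·0.9950 = 689.8 g (target 689.7 g)
  Li2O: 235.3·0.07480 = 17.60 g (target 17.60 g)
The glass-mass cross-check: batch total minus LOI = 1000 g (oxide target masses add up to 1000 g; stated basis 999.9 g — a pure rounding effect).
Total batch = Σ batch = 1006 g; Σ batch·LOI gives LOI loss = 5.597 g; the yield ratio, glass ÷ batch: 99.44%.

Revised batch per 999.9 g glaze:
  Ingredient D: 235.3 g
  Ingredient B: 541.7 g
  Ingredient C: 228.6 g
Total batch = 1006 g; LOI loss = 5.597 g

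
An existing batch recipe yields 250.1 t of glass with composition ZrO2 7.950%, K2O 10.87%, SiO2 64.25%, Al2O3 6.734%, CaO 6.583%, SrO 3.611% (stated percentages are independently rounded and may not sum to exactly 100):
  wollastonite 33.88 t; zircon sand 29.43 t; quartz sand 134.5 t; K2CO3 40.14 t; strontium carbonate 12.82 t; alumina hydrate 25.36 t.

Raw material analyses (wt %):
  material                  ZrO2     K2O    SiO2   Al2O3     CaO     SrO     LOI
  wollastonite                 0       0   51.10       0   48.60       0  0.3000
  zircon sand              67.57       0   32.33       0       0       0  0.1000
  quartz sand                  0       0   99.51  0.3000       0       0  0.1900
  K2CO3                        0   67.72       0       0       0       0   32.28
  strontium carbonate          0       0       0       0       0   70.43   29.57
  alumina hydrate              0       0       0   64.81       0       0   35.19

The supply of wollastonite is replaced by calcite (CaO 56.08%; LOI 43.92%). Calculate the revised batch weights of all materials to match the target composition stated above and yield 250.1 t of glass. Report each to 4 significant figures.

Every computation runs at exact precision at all times — intermediates are displayed rounded to four significant digits at each printed step. Each reported result is rounded exactly once — all derived quantities, which include the yield, net glass mass, the six compositions, the totals, ignition loss, are carried at full precision, as given in the problem or answer text, using the weight values for 250.1 t of glass.
Target oxide masses per 250.1 t glass:
  ZrO2: 7.950% × 250.1 = 19.88 t
  K2O: 10.87% × 250.1 = 27.19 t
  SiO2: 64.25% × 250.1 = 160.7 t
  Al2O3: 6.734% × 250.1 = 16.84 t
  CaO: 6.583% × 250.1 = 16.46 t
  SrO: 3.611% × 250.1 = 9.031 t
Verifying the oxide balance from the weights as reported, on the stated basis (target by target, the sums agree modulo rounding of the values):
  ZrO2: 29.43·0.6757 = 19.89 t (target 19.88 t)
  K2O: 40.14·0.6772 = 27.18 t (target 27.19 t)
  SiO2: 29.43·0.3233 + 151.9·0.9951 = 160.7 t (target 160.7 t)
  Al2O3: 151.9·0.003000 + 25.28·0.6481 = 16.84 t (target 16.84 t)
  CaO: 29.36·0.5608 = 16.47 t (target 16.46 t)
  SrO: 12.82·0.7043 = 9.029 t (target 9.031 t)
Glass-mass closure: batch total minus LOI = 250.1 t (the Σ of target masses is 250.1 t; stated basis 250.1 t — a pure rounding effect).
Whole-batch sum: Σ batch = 288.9 t; ignition loss, Σ(batch × LOI) = 38.86 t; yield: glass divided by total = 86.55%.

Revised batch per 250.1 t glass:
  calcite: 29.36 t
  zircon sand: 29.43 t
  quartz sand: 151.9 t
  K2CO3: 40.14 t
  strontium carbonate: 12.82 t
  alumina hydrate: 25.28 t
Total batch = 288.9 t; LOI loss = 38.86 t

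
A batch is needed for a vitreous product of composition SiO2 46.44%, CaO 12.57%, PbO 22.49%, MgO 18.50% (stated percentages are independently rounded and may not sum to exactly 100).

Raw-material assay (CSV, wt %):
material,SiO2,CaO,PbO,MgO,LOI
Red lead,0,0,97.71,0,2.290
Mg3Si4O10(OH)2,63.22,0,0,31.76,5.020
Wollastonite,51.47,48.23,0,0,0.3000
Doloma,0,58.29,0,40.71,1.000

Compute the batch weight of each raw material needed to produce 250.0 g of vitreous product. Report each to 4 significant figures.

Every computation maintains exact precision throughout — in-progress results are shown (rounded to four significant figures) between the steps. A single rounding finalizes each reported number — derived quantities (LOI, net glass mass, four oxide percentages, the totals, yield) are rebuilt from the batch weights at 250.0 g of glass at full float precision, as set out in question or answer.
Target masses of each oxide per 250.0 g vitreous product:
  SiO2: 46.44% × 250.0 = 116.1 g
  CaO: 12.57% × 250.0 = 31.42 g
  PbO: 22.49% × 250.0 = 56.22 g
  MgO: 18.50% × 250.0 = 46.25 g
Verifying the oxide balance working from each reported weight, per the basis as stated (each sum matches its target mass modulo rounding of the values):
  SiO2: 137.1·0.6322 + 57.14·0.5147 = 116.1 g (target 116.1 g)
  CaO: 57.14·0.4823 + 6.632·0.5829 = 31.42 g (target 31.42 g)
  PbO: 57.54·0.9771 = 56.22 g (target 56.22 g)
  MgO: 137.1·0.3176 + 6.632·0.4071 = 46.24 g (target 46.25 g)
Glass mass check: batch total minus LOI = 250.0 g (the Σ of target masses is 250.0 g; against the stated basis, 250.0 g — gaps are rounding artifacts).
Summing the batch: Σ batch = 258.4 g; the LOI term Σ batch·LOI equals 8.438 g; the yield ratio, glass ÷ batch: 96.73%.

Batch per 250.0 g vitreous product:
  Red lead: 57.54 g
  Mg3Si4O10(OH)2: 137.1 g
  Wollastonite: 57.14 g
  Doloma: 6.632 g
Total batch = 258.4 g; LOI loss = 8.438 g; yield = 96.73%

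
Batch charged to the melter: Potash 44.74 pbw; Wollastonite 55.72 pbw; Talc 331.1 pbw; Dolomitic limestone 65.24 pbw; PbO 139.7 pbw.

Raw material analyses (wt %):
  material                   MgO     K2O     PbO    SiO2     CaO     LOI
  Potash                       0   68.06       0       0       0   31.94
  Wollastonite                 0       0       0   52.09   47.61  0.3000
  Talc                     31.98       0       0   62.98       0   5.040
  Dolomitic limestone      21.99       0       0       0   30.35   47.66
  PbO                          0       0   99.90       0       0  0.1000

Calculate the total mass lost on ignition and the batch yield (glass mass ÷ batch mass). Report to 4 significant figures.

Intermediates appear with 4-significant-digit rounding at each printed step — full float precision is carried from first step to last; every reported value carries a single rounding — derived quantities are recomputed using the weight values for 574.1 pbw of glass at full float precision (LOI, glass mass, totals, the five compositions, the yield), precisely as stated by the question or the answer.
LOI of each material in turn:
  Potash: 44.74 × 0.3194 = 14.29 pbw
  Wollastonite: 55.72 × 0.003000 = 0.1672 pbw
  Talc: 331.1 × 0.05040 = 16.69 pbw
  Dolomitic limestone: 65.24 × 0.4766 = 31.09 pbw
  PbO: 139.7 × 0.001000 = 0.1397 pbw
Total LOI = 62.38 pbw
Glass = batch − LOI = 636.5 − 62.38 = 574.1 pbw

LOI loss = 62.38 pbw; glass = 574.1 pbw; yield = 90.20%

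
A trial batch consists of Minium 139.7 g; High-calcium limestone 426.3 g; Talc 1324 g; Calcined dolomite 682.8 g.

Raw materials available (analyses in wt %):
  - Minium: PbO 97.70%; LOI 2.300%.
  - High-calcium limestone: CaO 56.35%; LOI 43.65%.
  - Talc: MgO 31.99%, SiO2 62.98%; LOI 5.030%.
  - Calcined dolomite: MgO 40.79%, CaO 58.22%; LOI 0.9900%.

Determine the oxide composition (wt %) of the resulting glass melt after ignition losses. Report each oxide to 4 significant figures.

Intermediates appear (rounded to four significant digits) when written out. The whole derivation carries full precision all the way through; every reported value takes just one rounding — derived quantities (glass mass, the totals, the four compositions, yield, LOI) are recomputed at exact precision using the weight values per 2310 g of glass, exactly as printed in the question or the answer.
Mass of each oxide from the mix:
  MgO: 1324·0.3199 + 682.8·0.4079 = 702.1 g
  PbO: 139.7·0.9770 = 136.5 g
  SiO2: 1324·0.6298 = 833.9 g
  CaO: 426.3·0.5635 + 682.8·0.5822 = 637.7 g
LOI: 139.7·0.02300 + 426.3·0.4365 + 1324·0.05030 + 682.8·0.009900 = 262.6 g
Net of LOI, the glass mass = 2573 − 262.6 = 2310 g (consistent with Σ oxide mass)
wt %: oxide over glass, times 100

Glass mass = 2310 g (batch 2573 − LOI 262.6).
Composition: MgO 30.39%, PbO 5.908%, SiO2 36.10%, CaO 27.61%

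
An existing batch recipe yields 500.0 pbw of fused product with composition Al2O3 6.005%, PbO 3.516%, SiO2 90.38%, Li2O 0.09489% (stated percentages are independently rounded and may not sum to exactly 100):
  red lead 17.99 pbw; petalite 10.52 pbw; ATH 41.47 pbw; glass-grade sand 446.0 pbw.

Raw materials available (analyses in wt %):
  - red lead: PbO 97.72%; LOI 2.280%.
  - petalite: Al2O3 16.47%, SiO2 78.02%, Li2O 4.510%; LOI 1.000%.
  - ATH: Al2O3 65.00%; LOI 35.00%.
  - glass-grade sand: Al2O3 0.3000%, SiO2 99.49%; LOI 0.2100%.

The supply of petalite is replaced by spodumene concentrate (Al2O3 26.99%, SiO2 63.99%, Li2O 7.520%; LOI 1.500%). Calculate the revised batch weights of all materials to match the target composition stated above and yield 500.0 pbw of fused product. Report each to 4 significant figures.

Mid-chain values are shown, rounded to four significant figures, within the worked lines; the whole derivation runs at full float precision from start to finish; every reported result is rounded only once; all derived quantities are rebuilt from the weighed amounts per 500.0 pbw of glass at full precision (the totals, net glass mass, the four compositions, LOI, the yield) as quoted within the problem or answer text.
The oxide mass targets at 500.0 pbw fused product:
  Al2O3: 6.005% × 500.0 = 30.02 pbw
  PbO: 3.516% × 500.0 = 17.58 pbw
  SiO2: 90.38% × 500.0 = 451.9 pbw
  Li2O: 0.09489% × 500.0 = 0.4744 pbw
Verifying the oxide balance using the reported weights, against the basis in use (summed amounts equal target values inside rounding margins):
  Al2O3: 6.309·0.2699 + 41.49·0.6500 + 450.2·0.003000 = 30.02 pbw (target 30.02 pbw)
  PbO: 17.99·0.9772 = 17.58 pbw (target 17.58 pbw)
  SiO2: 6.309·0.6399 + 450.2·0.9949 = 451.9 pbw (target 451.9 pbw)
  Li2O: 6.309·0.07520 = 0.4744 pbw (target 0.4744 pbw)
Glass mass check: batch Σ − ignition loss = 500.0 pbw (the targets, summed, come to 500.0 pbw; basis as stated: 500.0 pbw — a pure rounding effect).
Total batch = Σ batch = 516.0 pbw; LOI removed, Σ of batch·LOI: 15.97 pbw; the yield ratio, glass ÷ batch: 96.90%.

Revised batch per 500.0 pbw fused product:
  red lead: 17.99 pbw
  spodumene concentrate: 6.309 pbw
  ATH: 41.49 pbw
  glass-grade sand: 450.2 pbw
Total batch = 516.0 pbw; LOI loss = 15.97 pbw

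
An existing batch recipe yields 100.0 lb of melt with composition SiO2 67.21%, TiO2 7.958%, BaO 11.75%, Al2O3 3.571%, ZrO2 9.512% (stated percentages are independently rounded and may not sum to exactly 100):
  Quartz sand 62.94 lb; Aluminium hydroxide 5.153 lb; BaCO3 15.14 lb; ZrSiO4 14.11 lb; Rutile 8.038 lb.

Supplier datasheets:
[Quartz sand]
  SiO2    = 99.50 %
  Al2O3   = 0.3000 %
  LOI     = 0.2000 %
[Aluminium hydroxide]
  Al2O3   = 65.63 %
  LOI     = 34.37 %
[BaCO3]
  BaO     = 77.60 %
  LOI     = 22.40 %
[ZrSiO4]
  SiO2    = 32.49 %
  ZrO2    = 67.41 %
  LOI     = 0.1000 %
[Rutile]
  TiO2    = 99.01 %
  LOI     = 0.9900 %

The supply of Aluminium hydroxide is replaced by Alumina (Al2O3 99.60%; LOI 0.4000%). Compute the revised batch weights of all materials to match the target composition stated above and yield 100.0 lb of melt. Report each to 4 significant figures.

Revised batch per 100.0 lb melt:
  Quartz sand: 62.94 lb
  Alumina: 3.396 lb
  BaCO3: 15.14 lb
  ZrSiO4: 14.11 lb
  Rutile: 8.038 lb
Total batch = 103.6 lb; LOI loss = 3.625 lb

The working math runs at full precision at each step; values along the way appear, with 4-significant-figure rounding, at each printed step — each reported number is rounded only once; derived quantities (LOI, yield, glass mass, five oxide percentages, totals) are recomputed at full float precision from the batch weights for 100.0 lb of glass, precisely as stated by the question or the answer.
Oxide mass targets, per 100.0 lb melt:
  SiO2: 67.21% × 100.0 = 67.21 lb
  TiO2: 7.958% × 100.0 = 7.958 lb
  BaO: 11.75% × 100.0 = 11.75 lb
  Al2O3: 3.571% × 100.0 = 3.571 lb
  ZrO2: 9.512% × 100.0 = 9.512 lb
Verifying the oxide balance applying the batch weights above, under the basis named above (oxide sums agree with the targets net of answer rounding effects):
  SiO2: 62.94·0.9950 + 14.11·0.3249 = 67.21 lb (target 67.21 lb)
  TiO2: 8.038·0.9901 = 7.958 lb (target 7.958 lb)
  BaO: 15.14·0.7760 = 11.75 lb (target 11.75 lb)
  Al2O3: 62.94·0.003000 + 3.396·0.9960 = 3.571 lb (target 3.571 lb)
  ZrO2: 14.11·0.6741 = 9.512 lb (target 9.512 lb)
Glass mass check: net batch after ignition = 100.0 lb (per-oxide target masses sum to 100.0 lb; with the basis standing at 100.0 lb — any gap is answer rounding).
Whole-batch sum: Σ batch = 103.6 lb; LOI loss = Σ batch·LOI = 3.625 lb; as yield: glass ÷ batch → 96.50%.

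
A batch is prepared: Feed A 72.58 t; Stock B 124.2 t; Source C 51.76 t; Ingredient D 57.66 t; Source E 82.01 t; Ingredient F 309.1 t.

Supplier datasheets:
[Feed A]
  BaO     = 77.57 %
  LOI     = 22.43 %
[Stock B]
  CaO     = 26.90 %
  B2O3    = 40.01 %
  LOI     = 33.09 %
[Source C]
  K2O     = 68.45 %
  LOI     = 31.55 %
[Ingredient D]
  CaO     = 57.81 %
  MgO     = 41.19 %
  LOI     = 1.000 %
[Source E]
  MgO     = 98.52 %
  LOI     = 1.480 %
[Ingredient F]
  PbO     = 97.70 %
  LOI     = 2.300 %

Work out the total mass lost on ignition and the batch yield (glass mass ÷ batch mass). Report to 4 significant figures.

LOI loss = 82.61 t; glass = 614.7 t; yield = 88.15%

The working math keeps full precision in all steps — rounding to 4 significant digits governs each intermediate as displayed; each reported number is rounded once only — derived quantities, which include totals, LOI, the yield, glass mass, the six compositions, are recomputed at exact precision, exactly as printed in either problem or answer, using the weight values for 614.7 t of glass.
Loss on ignition, line by line:
  Feed A: 72.58 × 0.2243 = 16.28 t
  Stock B: 124.2 × 0.3309 = 41.10 t
  Source C: 51.76 × 0.3155 = 16.33 t
  Ingredient D: 57.66 × 0.01000 = 0.5766 t
  Source E: 82.01 × 0.01480 = 1.214 t
  Ingredient F: 309.1 × 0.02300 = 7.109 t
Total LOI = 82.61 t
Glass = batch − LOI = 697.3 − 82.61 = 614.7 t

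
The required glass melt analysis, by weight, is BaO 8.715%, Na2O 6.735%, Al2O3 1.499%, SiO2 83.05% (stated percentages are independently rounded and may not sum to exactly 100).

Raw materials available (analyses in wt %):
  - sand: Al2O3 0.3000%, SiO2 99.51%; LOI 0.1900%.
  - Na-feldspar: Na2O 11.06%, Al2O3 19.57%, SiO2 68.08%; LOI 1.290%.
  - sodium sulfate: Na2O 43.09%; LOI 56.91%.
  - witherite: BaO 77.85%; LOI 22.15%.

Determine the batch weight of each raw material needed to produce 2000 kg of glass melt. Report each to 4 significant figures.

Working values are displayed, rounded to 4 significant figures, as written; all internal work holds full float precision at each step; each reported result undergoes a single rounding. Derived quantities, including the totals, net glass mass, the four compositions, the yield, LOI, are recomputed from the batch weights on 2000 kg of glass at exact precision as quoted within question or answer.
Per-oxide target masses for 2000 kg glass melt:
  BaO: 8.715% × 2000 = 174.3 kg
  Na2O: 6.735% × 2000 = 134.7 kg
  Al2O3: 1.499% × 2000 = 29.98 kg
  SiO2: 83.05% × 2000 = 1661 kg
Checking each oxide sum from the weights as reported, per the basis as stated (sums match the target masses net of answer rounding effects):
  BaO: 223.9·0.7785 = 174.3 kg (target 174.3 kg)
  Na2O: 129.0·0.1106 + 279.5·0.4309 = 134.7 kg (target 134.7 kg)
  Al2O3: 1581·0.003000 + 129.0·0.1957 = 29.99 kg (target 29.98 kg)
  SiO2: 1581·0.9951 + 129.0·0.6808 = 1661 kg (target 1661 kg)
Consistency of the glass mass: the batch minus its LOI: 2000 kg (per-oxide target masses sum to 2000 kg; against the stated basis, 2000 kg — deltas are rounding alone).
Batch total: Σ batch = 2213 kg; LOI loss = Σ batch·LOI = 213.3 kg; yield, glass over the total, = 90.36%.

Batch per 2000 kg glass melt:
  sand: 1581 kg
  Na-feldspar: 129.0 kg
  sodium sulfate: 279.5 kg
  witherite: 223.9 kg
Total batch = 2213 kg; LOI loss = 213.3 kg; yield = 90.36%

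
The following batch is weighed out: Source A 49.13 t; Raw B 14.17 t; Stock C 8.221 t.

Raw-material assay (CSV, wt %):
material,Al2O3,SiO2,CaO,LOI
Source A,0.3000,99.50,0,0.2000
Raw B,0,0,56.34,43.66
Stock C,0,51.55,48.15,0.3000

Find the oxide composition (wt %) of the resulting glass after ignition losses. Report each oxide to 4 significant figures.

Working values are printed (rounded to four significant figures) within the worked lines; the whole derivation runs at exact precision all the way through — every reported figure sees exactly one rounding. The derived quantities (glass mass, three oxide percentages, ignition loss, the yield, the totals) are carried in full precision from the batch weights for 65.21 t of glass exactly as printed in the problem or the answer.
Oxide masses out of the charge:
  Al2O3: 49.13·0.003000 = 0.1474 t
  SiO2: 49.13·0.9950 + 8.221·0.5155 = 53.12 t
  CaO: 14.17·0.5634 + 8.221·0.4815 = 11.94 t
LOI: 49.13·0.002000 + 14.17·0.4366 + 8.221·0.003000 = 6.310 t
Glass = total batch minus LOI = 71.52 − 6.310 = 65.21 t (matching Σ of the oxides)
each wt % is 100 × oxide ÷ glass

Glass mass = 65.21 t (batch 71.52 − LOI 6.310).
Composition: Al2O3 0.2260%, SiO2 81.46%, CaO 18.31%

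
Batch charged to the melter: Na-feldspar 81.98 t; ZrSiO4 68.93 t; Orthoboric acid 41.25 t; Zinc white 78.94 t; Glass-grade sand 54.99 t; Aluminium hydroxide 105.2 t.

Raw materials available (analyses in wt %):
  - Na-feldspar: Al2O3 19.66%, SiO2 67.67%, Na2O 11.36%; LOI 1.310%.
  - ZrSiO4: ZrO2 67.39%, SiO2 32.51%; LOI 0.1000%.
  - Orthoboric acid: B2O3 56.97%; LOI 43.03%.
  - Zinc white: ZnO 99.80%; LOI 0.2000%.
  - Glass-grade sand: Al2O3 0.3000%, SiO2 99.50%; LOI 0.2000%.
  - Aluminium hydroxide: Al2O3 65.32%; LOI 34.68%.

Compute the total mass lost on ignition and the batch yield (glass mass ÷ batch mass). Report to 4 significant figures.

LOI loss = 55.64 t; glass = 375.6 t; yield = 87.10%

The intermediate values are displayed, rounded to four significant digits, alongside each step. The working math maintains full float precision throughout; each reported result is rounded once only — the derived quantities, including glass mass, totals, LOI, the six compositions, yield, are computed starting from the weights at 375.6 t of glass in exact precision as given in the problem or the answer.
Ignition loss by material:
  Na-feldspar: 81.98 × 0.01310 = 1.074 t
  ZrSiO4: 68.93 × 0.001000 = 0.06893 t
  Orthoboric acid: 41.25 × 0.4303 = 17.75 t
  Zinc white: 78.94 × 0.002000 = 0.1579 t
  Glass-grade sand: 54.99 × 0.002000 = 0.1100 t
  Aluminium hydroxide: 105.2 × 0.3468 = 36.48 t
Total LOI = 55.64 t
Glass = batch − LOI = 431.3 − 55.64 = 375.6 t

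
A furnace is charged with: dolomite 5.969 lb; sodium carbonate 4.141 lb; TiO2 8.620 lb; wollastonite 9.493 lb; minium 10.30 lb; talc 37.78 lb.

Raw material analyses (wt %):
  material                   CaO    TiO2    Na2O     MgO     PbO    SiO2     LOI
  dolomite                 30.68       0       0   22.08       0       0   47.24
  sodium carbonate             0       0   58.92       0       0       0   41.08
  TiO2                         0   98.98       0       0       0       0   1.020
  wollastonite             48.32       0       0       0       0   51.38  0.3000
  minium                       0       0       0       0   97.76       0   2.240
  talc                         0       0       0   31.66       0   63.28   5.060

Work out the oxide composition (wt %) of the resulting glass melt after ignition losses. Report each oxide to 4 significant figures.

Glass mass = 69.52 lb (batch 76.30 − LOI 6.780).
Composition: CaO 9.232%, TiO2 12.27%, Na2O 3.509%, MgO 19.10%, PbO 14.48%, SiO2 41.40%

The whole derivation maintains full precision end to end. Rounding to 4 significant figures governs each working value as displayed — every reported value sees exactly one rounding — all derived quantities (glass mass, the yield, six oxide percentages, ignition loss, the totals) are carried starting from the weights on 69.52 lb of glass at full precision, as written in either problem or answer.
Oxide masses out of the charge:
  CaO: 5.969·0.3068 + 9.493·0.4832 = 6.418 lb
  TiO2: 8.620·0.9898 = 8.532 lb
  Na2O: 4.141·0.5892 = 2.440 lb
  MgO: 5.969·0.2208 + 37.78·0.3166 = 13.28 lb
  PbO: 10.30·0.9776 = 10.07 lb
  SiO2: 9.493·0.5138 + 37.78·0.6328 = 28.78 lb
LOI: 5.969·0.4724 + 4.141·0.4108 + 8.620·0.01020 + 9.493·0.003000 + 10.30·0.02240 + 37.78·0.05060 = 6.780 lb
Glass = total batch minus LOI = 76.30 − 6.780 = 69.52 lb (matching Σ of the oxides)
wt % = 100 × oxide mass / glass mass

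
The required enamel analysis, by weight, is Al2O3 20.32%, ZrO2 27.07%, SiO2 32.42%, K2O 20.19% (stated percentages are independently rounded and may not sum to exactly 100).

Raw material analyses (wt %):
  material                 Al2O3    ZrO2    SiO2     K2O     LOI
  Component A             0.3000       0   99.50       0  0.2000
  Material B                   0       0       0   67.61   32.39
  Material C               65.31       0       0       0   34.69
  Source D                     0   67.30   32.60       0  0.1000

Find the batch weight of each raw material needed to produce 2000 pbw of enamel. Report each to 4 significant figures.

Mid-chain values are displayed, rounded to 4 significant figures, as written; each numeric step keeps exact precision from first step to last. A single rounding yields each reported result — the derived quantities are recomputed in full precision (yield, LOI, glass mass, four oxide percentages, the totals) from the weighed amounts on 2000 pbw of glass precisely as stated by problem or answer.
Target masses of each oxide per 2000 pbw enamel:
  Al2O3: 20.32% × 2000 = 406.4 pbw
  ZrO2: 27.07% × 2000 = 541.4 pbw
  SiO2: 32.42% × 2000 = 648.4 pbw
  K2O: 20.19% × 2000 = 403.8 pbw
Mass-balance tally per oxide given the weights on record, versus the basis set out (target by target, the sums agree modulo rounding of the values):
  Al2O3: 388.1·0.003000 + 620.5·0.6531 = 406.4 pbw (target 406.4 pbw)
  ZrO2: 804.5·0.6730 = 541.4 pbw (target 541.4 pbw)
  SiO2: 388.1·0.9950 + 804.5·0.3260 = 648.4 pbw (target 648.4 pbw)
  K2O: 597.2·0.6761 = 403.8 pbw (target 403.8 pbw)
Glass-mass bookkeeping: total batch − LOI = 2000 pbw (targets for the oxides total 2000 pbw; the stated basis being 2000 pbw — rounding explains the deltas).
Summing the batch: Σ batch = 2410 pbw; ignition loss, Σ(batch × LOI) = 410.3 pbw; glass ÷ batch gives a yield of 82.98%.

Batch per 2000 pbw enamel:
  Component A: 388.1 pbw
  Material B: 597.2 pbw
  Material C: 620.5 pbw
  Source D: 804.5 pbw
Total batch = 2410 pbw; LOI loss = 410.3 pbw; yield = 82.98%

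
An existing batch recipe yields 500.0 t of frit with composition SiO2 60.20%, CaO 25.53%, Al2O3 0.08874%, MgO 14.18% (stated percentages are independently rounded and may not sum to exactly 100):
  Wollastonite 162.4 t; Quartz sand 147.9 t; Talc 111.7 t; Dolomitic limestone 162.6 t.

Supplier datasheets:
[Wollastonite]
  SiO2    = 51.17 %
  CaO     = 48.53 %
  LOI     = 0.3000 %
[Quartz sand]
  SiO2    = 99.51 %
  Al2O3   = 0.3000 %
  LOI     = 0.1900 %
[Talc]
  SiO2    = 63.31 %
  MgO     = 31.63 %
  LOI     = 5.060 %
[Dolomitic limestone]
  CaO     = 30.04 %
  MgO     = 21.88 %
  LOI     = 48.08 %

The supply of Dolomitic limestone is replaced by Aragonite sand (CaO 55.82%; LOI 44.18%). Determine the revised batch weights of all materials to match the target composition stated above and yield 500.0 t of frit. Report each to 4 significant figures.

Revised batch per 500.0 t frit:
  Wollastonite: 23.28 t
  Quartz sand: 147.9 t
  Talc: 224.2 t
  Aragonite sand: 208.4 t
Total batch = 603.8 t; LOI loss = 103.8 t

The whole derivation runs at exact precision at each step; working values are displayed, rounded to four significant digits, in the working; every reported number is rounded exactly once. Derived quantities are recomputed at full float precision (totals, LOI, net glass mass, four oxide percentages, the yield) using the weight values per 500.0 t of glass, as given in the problem or the answer.
Oxide mass targets, per 500.0 t frit:
  SiO2: 60.20% × 500.0 = 301.0 t
  CaO: 25.53% × 500.0 = 127.6 t
  Al2O3: 0.08874% × 500.0 = 0.4437 t
  MgO: 14.18% × 500.0 = 70.90 t
Balance tally, oxide-wise, per the reported batch figures, at the basis given (sum by sum, the targets are met modulo rounding of the values):
  SiO2: 23.28·0.5117 + 147.9·0.9951 + 224.2·0.6331 = 301.0 t (target 301.0 t)
  CaO: 23.28·0.4853 + 208.4·0.5582 = 127.6 t (target 127.6 t)
  Al2O3: 147.9·0.003000 = 0.4437 t (target 0.4437 t)
  MgO: 224.2·0.3163 = 70.91 t (target 70.90 t)
The glass-mass cross-check: Σ batch − LOI loss = 500.0 t (targets for the oxides total 500.0 t; the stated basis being 500.0 t — differing by rounding only).
Batch grand total — Σ batch = 603.8 t; ignition loss, Σ(batch × LOI) = 103.8 t; yield: glass divided by total = 82.81%.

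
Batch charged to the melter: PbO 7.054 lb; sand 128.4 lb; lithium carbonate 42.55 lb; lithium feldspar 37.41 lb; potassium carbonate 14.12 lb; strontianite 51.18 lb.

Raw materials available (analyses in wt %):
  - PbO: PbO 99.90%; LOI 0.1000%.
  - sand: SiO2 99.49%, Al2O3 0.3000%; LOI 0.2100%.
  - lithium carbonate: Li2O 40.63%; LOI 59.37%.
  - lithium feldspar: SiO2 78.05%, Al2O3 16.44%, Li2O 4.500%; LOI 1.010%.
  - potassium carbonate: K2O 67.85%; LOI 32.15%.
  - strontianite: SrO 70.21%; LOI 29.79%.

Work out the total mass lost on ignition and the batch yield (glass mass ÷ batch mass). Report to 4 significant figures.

Intermediates appear, rounded to 4 significant digits, at each printed step; each numeric step runs at full float precision all the way through — a single rounding produces each reported number — all derived quantities (glass mass, ignition loss, yield, the totals, six oxide percentages) are computed in exact precision using the weight values for 235.0 lb of glass, as they appear in the problem or answer text.
Ignition loss by material:
  PbO: 7.054 × 0.001000 = 0.007054 lb
  sand: 128.4 × 0.002100 = 0.2696 lb
  lithium carbonate: 42.55 × 0.5937 = 25.26 lb
  lithium feldspar: 37.41 × 0.01010 = 0.3778 lb
  potassium carbonate: 14.12 × 0.3215 = 4.540 lb
  strontianite: 51.18 × 0.2979 = 15.25 lb
Total LOI = 45.70 lb
Glass = batch − LOI = 280.7 − 45.70 = 235.0 lb

LOI loss = 45.70 lb; glass = 235.0 lb; yield = 83.72%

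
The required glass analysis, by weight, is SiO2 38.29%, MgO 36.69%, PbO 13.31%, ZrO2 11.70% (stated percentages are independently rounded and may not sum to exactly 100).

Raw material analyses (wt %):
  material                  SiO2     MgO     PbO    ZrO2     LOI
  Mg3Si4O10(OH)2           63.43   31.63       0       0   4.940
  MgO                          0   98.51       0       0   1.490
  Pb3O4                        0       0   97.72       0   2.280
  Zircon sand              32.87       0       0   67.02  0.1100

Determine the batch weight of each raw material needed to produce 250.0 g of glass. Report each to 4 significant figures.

The intermediate values are displayed rounded to four significant digits as written; all arithmetic keeps full precision through every step. Every reported value carries a single rounding; all derived quantities, including ignition loss, four oxide percentages, net glass mass, totals, yield, are re-derived starting from the weights per 250.0 g of glass in full float precision, as they appear in problem or answer.
Oxide mass targets, per 250.0 g glass:
  SiO2: 38.29% × 250.0 = 95.72 g
  MgO: 36.69% × 250.0 = 91.72 g
  PbO: 13.31% × 250.0 = 33.28 g
  ZrO2: 11.70% × 250.0 = 29.25 g
Sums-versus-targets review using the reported weights, at the basis given (every target is met by its sum up to rounding of the answer):
  SiO2: 128.3·0.6343 + 43.64·0.3287 = 95.73 g (target 95.72 g)
  MgO: 128.3·0.3163 + 51.92·0.9851 = 91.73 g (target 91.72 g)
  PbO: 34.05·0.9772 = 33.27 g (target 33.28 g)
  ZrO2: 43.64·0.6702 = 29.25 g (target 29.25 g)
Mass balance on the glass: total charge less LOI = 250.0 g (per-oxide target masses sum to 250.0 g; stated basis 250.0 g — rounding explains the deltas).
Total batch = Σ batch = 257.9 g; ignition loss, Σ(batch × LOI) = 7.936 g; the yield ratio, glass ÷ batch: 96.92%.

Batch per 250.0 g glass:
  Mg3Si4O10(OH)2: 128.3 g
  MgO: 51.92 g
  Pb3O4: 34.05 g
  Zircon sand: 43.64 g
Total batch = 257.9 g; LOI loss = 7.936 g; yield = 96.92%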